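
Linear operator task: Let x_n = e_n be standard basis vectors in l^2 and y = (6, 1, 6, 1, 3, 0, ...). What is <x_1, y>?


x_1 = e_1 is the standard basis vector with 1 in position 1.
<x_1, y> = y_1 = 6
As n -> infinity, <x_n, y> -> 0, confirming weak convergence of (x_n) to 0.

6


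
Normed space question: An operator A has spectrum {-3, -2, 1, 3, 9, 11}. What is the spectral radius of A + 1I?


Spectrum of A + 1I = {-2, -1, 2, 4, 10, 12}
Spectral radius = max |lambda| over the shifted spectrum
= max(2, 1, 2, 4, 10, 12) = 12

12


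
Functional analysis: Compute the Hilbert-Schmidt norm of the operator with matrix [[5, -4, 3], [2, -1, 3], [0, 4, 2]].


The Hilbert-Schmidt norm is sqrt(sum of squares of all entries).
Sum of squares = 5^2 + (-4)^2 + 3^2 + 2^2 + (-1)^2 + 3^2 + 0^2 + 4^2 + 2^2
= 25 + 16 + 9 + 4 + 1 + 9 + 0 + 16 + 4 = 84
||T||_HS = sqrt(84) = 9.1652

9.1652


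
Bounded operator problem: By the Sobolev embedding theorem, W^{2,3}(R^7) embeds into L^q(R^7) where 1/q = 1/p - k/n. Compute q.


Using the Sobolev embedding formula: 1/q = 1/p - k/n
1/q = 1/3 - 2/7 = 1/21
q = 1/(1/21) = 21

21.0000


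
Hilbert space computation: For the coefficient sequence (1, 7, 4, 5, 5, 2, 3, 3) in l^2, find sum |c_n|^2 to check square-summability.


sum |c_n|^2 = 1^2 + 7^2 + 4^2 + 5^2 + 5^2 + 2^2 + 3^2 + 3^2
= 1 + 49 + 16 + 25 + 25 + 4 + 9 + 9
= 138

138


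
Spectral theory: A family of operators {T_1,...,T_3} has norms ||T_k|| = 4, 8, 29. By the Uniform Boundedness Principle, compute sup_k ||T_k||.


By the Uniform Boundedness Principle, the supremum of norms is finite.
sup_k ||T_k|| = max(4, 8, 29) = 29

29


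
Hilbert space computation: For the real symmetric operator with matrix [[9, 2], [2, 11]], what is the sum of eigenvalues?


For a self-adjoint (symmetric) matrix, the eigenvalues are real.
The sum of eigenvalues equals the trace of the matrix.
trace = 9 + 11 = 20

20


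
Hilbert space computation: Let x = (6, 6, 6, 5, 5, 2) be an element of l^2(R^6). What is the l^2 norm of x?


The l^2 norm = (sum |x_i|^2)^(1/2)
Sum of 2th powers = 36 + 36 + 36 + 25 + 25 + 4 = 162
||x||_2 = (162)^(1/2) = 12.7279

12.7279


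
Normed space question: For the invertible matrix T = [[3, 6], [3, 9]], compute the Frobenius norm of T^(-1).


det(T) = 3*9 - 6*3 = 9
T^(-1) = (1/9) * [[9, -6], [-3, 3]] = [[1.0000, -0.6667], [-0.3333, 0.3333]]
||T^(-1)||_F^2 = 1.0000^2 + (-0.6667)^2 + (-0.3333)^2 + 0.3333^2 = 1.6667
||T^(-1)||_F = sqrt(1.6667) = 1.2910

1.2910


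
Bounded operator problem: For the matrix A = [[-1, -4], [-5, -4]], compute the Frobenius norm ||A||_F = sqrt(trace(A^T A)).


||A||_F^2 = sum a_ij^2
= (-1)^2 + (-4)^2 + (-5)^2 + (-4)^2
= 1 + 16 + 25 + 16 = 58
||A||_F = sqrt(58) = 7.6158

7.6158


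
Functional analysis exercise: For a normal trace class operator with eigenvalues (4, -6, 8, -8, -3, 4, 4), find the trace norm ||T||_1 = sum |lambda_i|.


For a normal operator, singular values equal |eigenvalues|.
Trace norm = sum |lambda_i| = 4 + 6 + 8 + 8 + 3 + 4 + 4
= 37

37


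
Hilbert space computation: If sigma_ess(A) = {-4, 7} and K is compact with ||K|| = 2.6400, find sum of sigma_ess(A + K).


By Weyl's theorem, the essential spectrum is invariant under compact perturbations.
sigma_ess(A + K) = sigma_ess(A) = {-4, 7}
Sum = -4 + 7 = 3

3


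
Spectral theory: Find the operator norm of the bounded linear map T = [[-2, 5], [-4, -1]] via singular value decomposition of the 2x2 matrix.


A^T A = [[20, -6], [-6, 26]]
trace(A^T A) = 46, det(A^T A) = 484
discriminant = 46^2 - 4*484 = 180
Largest eigenvalue of A^T A = (trace + sqrt(disc))/2 = 29.7082
||T|| = sqrt(29.7082) = 5.4505

5.4505


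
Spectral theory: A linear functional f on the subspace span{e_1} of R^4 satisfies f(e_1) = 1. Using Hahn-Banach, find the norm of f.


The norm of f is given by ||f|| = sup_{||x||=1} |f(x)|.
On span{e_1}, ||e_1|| = 1, so ||f|| = |f(e_1)| / ||e_1||
= |1| / 1 = 1.0000

1.0000


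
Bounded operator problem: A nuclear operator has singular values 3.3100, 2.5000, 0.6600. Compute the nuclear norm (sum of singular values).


The nuclear norm is the sum of all singular values.
||T||_1 = 3.3100 + 2.5000 + 0.6600
= 6.4700

6.4700


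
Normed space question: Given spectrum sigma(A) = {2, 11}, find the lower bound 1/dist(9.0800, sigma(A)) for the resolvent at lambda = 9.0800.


dist(9.0800, {2, 11}) = min(|9.0800 - 2|, |9.0800 - 11|)
= min(7.0800, 1.9200) = 1.9200
Resolvent bound = 1/1.9200 = 0.5208

0.5208


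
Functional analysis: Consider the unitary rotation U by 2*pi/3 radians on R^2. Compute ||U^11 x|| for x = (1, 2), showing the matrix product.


U is a rotation by theta = 2*pi/3
U^11 = rotation by 11*theta = 22*pi/3 = 4*pi/3 (mod 2*pi)
cos(4*pi/3) = -0.5000, sin(4*pi/3) = -0.8660
U^11 x = (-0.5000 * 1 - -0.8660 * 2, -0.8660 * 1 + -0.5000 * 2)
= (1.2321, -1.8660)
||U^11 x|| = sqrt(1.2321^2 + (-1.8660)^2) = sqrt(5.0000) = 2.2361

2.2361


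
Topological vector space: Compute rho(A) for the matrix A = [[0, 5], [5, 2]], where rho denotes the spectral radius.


For a 2x2 matrix, eigenvalues satisfy lambda^2 - (trace)*lambda + det = 0
trace = 0 + 2 = 2
det = 0*2 - 5*5 = -25
discriminant = 2^2 - 4*(-25) = 104
spectral radius = max |eigenvalue| = 6.0990

6.0990


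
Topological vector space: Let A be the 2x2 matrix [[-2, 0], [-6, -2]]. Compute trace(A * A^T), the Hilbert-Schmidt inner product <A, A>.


trace(A * A^T) = sum of squares of all entries
= (-2)^2 + 0^2 + (-6)^2 + (-2)^2
= 4 + 0 + 36 + 4
= 44

44


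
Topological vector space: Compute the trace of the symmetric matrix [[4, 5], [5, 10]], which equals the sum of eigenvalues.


For a self-adjoint (symmetric) matrix, the eigenvalues are real.
The sum of eigenvalues equals the trace of the matrix.
trace = 4 + 10 = 14

14


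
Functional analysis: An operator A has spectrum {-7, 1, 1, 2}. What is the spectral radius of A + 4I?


Spectrum of A + 4I = {-3, 5, 5, 6}
Spectral radius = max |lambda| over the shifted spectrum
= max(3, 5, 5, 6) = 6

6


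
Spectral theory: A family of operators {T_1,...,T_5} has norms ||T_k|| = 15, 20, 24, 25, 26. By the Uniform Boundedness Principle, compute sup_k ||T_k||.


By the Uniform Boundedness Principle, the supremum of norms is finite.
sup_k ||T_k|| = max(15, 20, 24, 25, 26) = 26

26


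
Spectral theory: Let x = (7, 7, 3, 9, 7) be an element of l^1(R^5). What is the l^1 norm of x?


The l^1 norm equals the sum of absolute values of all components.
||x||_1 = 7 + 7 + 3 + 9 + 7
= 33

33.0000


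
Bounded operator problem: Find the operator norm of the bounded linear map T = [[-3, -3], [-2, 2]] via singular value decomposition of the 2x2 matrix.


A^T A = [[13, 5], [5, 13]]
trace(A^T A) = 26, det(A^T A) = 144
discriminant = 26^2 - 4*144 = 100
Largest eigenvalue of A^T A = (trace + sqrt(disc))/2 = 18.0000
||T|| = sqrt(18.0000) = 4.2426

4.2426


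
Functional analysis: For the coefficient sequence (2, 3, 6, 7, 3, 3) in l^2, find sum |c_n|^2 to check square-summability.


sum |c_n|^2 = 2^2 + 3^2 + 6^2 + 7^2 + 3^2 + 3^2
= 4 + 9 + 36 + 49 + 9 + 9
= 116

116


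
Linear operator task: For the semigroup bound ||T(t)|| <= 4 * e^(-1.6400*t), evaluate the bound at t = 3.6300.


||T(3.6300)|| <= 4 * exp(-1.6400 * 3.6300)
= 4 * exp(-5.9532)
= 4 * 0.0026
= 0.0104

0.0104


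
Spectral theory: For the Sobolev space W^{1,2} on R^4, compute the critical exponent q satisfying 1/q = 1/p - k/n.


Using the Sobolev embedding formula: 1/q = 1/p - k/n
1/q = 1/2 - 1/4 = 1/4
q = 1/(1/4) = 4

4.0000


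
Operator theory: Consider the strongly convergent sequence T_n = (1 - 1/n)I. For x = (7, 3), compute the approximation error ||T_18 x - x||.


T_18 x - x = (1 - 1/18)x - x = -x/18
||x|| = sqrt(58) = 7.6158
||T_18 x - x|| = ||x||/18 = 7.6158/18 = 0.4231

0.4231


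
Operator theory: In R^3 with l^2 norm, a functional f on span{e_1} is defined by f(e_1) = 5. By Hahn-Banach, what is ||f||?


The norm of f is given by ||f|| = sup_{||x||=1} |f(x)|.
On span{e_1}, ||e_1|| = 1, so ||f|| = |f(e_1)| / ||e_1||
= |5| / 1 = 5.0000

5.0000


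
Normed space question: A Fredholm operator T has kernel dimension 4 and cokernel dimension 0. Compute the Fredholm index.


The Fredholm index is defined as ind(T) = dim(ker T) - dim(coker T)
= 4 - 0
= 4

4


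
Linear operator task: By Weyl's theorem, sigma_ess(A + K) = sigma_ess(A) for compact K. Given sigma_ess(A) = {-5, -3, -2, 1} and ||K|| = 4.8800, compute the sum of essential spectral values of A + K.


By Weyl's theorem, the essential spectrum is invariant under compact perturbations.
sigma_ess(A + K) = sigma_ess(A) = {-5, -3, -2, 1}
Sum = -5 + -3 + -2 + 1 = -9

-9


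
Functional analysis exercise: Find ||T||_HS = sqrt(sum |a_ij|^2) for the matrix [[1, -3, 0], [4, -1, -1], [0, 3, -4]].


The Hilbert-Schmidt norm is sqrt(sum of squares of all entries).
Sum of squares = 1^2 + (-3)^2 + 0^2 + 4^2 + (-1)^2 + (-1)^2 + 0^2 + 3^2 + (-4)^2
= 1 + 9 + 0 + 16 + 1 + 1 + 0 + 9 + 16 = 53
||T||_HS = sqrt(53) = 7.2801

7.2801


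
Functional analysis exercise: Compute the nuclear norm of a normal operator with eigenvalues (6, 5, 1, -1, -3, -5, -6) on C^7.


For a normal operator, singular values equal |eigenvalues|.
Trace norm = sum |lambda_i| = 6 + 5 + 1 + 1 + 3 + 5 + 6
= 27

27


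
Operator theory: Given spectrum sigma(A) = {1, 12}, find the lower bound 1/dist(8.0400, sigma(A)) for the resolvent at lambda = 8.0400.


dist(8.0400, {1, 12}) = min(|8.0400 - 1|, |8.0400 - 12|)
= min(7.0400, 3.9600) = 3.9600
Resolvent bound = 1/3.9600 = 0.2525

0.2525


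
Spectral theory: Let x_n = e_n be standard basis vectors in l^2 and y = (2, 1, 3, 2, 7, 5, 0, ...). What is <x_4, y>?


x_4 = e_4 is the standard basis vector with 1 in position 4.
<x_4, y> = y_4 = 2
As n -> infinity, <x_n, y> -> 0, confirming weak convergence of (x_n) to 0.

2


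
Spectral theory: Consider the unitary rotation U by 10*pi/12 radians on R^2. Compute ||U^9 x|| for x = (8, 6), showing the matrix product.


U is a rotation by theta = 10*pi/12
U^9 = rotation by 9*theta = 90*pi/12 = 18*pi/12 (mod 2*pi)
cos(18*pi/12) = 0.0000, sin(18*pi/12) = -1.0000
U^9 x = (0.0000 * 8 - -1.0000 * 6, -1.0000 * 8 + 0.0000 * 6)
= (6.0000, -8.0000)
||U^9 x|| = sqrt(6.0000^2 + (-8.0000)^2) = sqrt(100.0000) = 10.0000

10.0000


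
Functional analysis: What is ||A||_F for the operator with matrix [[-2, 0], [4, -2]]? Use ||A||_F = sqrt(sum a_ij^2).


||A||_F^2 = sum a_ij^2
= (-2)^2 + 0^2 + 4^2 + (-2)^2
= 4 + 0 + 16 + 4 = 24
||A||_F = sqrt(24) = 4.8990

4.8990


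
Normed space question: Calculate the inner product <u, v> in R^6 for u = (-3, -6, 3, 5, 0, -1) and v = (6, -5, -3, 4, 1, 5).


Computing the standard inner product <u, v> = sum u_i * v_i
= -3*6 + -6*-5 + 3*-3 + 5*4 + 0*1 + -1*5
= -18 + 30 + -9 + 20 + 0 + -5
= 18

18


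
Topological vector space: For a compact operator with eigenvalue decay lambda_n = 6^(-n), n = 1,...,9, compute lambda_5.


The eigenvalue formula gives lambda_5 = 1/6^5
= 1/7776
= 1.2860e-04

1.2860e-04


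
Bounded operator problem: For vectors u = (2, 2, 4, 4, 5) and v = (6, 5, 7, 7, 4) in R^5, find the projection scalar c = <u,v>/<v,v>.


Computing <u,v> = 2*6 + 2*5 + 4*7 + 4*7 + 5*4 = 98
Computing <v,v> = 6^2 + 5^2 + 7^2 + 7^2 + 4^2 = 175
Projection coefficient = 98/175 = 0.5600

0.5600


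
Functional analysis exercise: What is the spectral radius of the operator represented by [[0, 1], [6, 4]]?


For a 2x2 matrix, eigenvalues satisfy lambda^2 - (trace)*lambda + det = 0
trace = 0 + 4 = 4
det = 0*4 - 1*6 = -6
discriminant = 4^2 - 4*(-6) = 40
spectral radius = max |eigenvalue| = 5.1623

5.1623


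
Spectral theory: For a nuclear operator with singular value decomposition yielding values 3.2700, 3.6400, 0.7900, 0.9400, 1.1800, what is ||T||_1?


The nuclear norm is the sum of all singular values.
||T||_1 = 3.2700 + 3.6400 + 0.7900 + 0.9400 + 1.1800
= 9.8200

9.8200


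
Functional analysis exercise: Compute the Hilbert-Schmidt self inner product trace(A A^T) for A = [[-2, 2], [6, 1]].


trace(A * A^T) = sum of squares of all entries
= (-2)^2 + 2^2 + 6^2 + 1^2
= 4 + 4 + 36 + 1
= 45

45


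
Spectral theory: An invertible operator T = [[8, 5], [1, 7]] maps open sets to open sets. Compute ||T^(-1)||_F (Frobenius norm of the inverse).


det(T) = 8*7 - 5*1 = 51
T^(-1) = (1/51) * [[7, -5], [-1, 8]] = [[0.1373, -0.0980], [-0.0196, 0.1569]]
||T^(-1)||_F^2 = 0.1373^2 + (-0.0980)^2 + (-0.0196)^2 + 0.1569^2 = 0.0534
||T^(-1)||_F = sqrt(0.0534) = 0.2312

0.2312


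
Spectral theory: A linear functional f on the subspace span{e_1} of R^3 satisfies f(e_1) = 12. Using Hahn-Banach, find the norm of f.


The norm of f is given by ||f|| = sup_{||x||=1} |f(x)|.
On span{e_1}, ||e_1|| = 1, so ||f|| = |f(e_1)| / ||e_1||
= |12| / 1 = 12.0000

12.0000


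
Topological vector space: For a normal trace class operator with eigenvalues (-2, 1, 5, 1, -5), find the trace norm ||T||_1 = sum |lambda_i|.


For a normal operator, singular values equal |eigenvalues|.
Trace norm = sum |lambda_i| = 2 + 1 + 5 + 1 + 5
= 14

14


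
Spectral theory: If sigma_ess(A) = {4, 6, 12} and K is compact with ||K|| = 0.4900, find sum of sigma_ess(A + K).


By Weyl's theorem, the essential spectrum is invariant under compact perturbations.
sigma_ess(A + K) = sigma_ess(A) = {4, 6, 12}
Sum = 4 + 6 + 12 = 22

22


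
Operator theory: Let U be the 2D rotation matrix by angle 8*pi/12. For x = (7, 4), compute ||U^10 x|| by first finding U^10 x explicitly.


U is a rotation by theta = 8*pi/12
U^10 = rotation by 10*theta = 80*pi/12 = 8*pi/12 (mod 2*pi)
cos(8*pi/12) = -0.5000, sin(8*pi/12) = 0.8660
U^10 x = (-0.5000 * 7 - 0.8660 * 4, 0.8660 * 7 + -0.5000 * 4)
= (-6.9641, 4.0622)
||U^10 x|| = sqrt((-6.9641)^2 + 4.0622^2) = sqrt(65.0000) = 8.0623

8.0623


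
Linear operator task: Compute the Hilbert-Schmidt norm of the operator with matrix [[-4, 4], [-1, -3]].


The Hilbert-Schmidt norm is sqrt(sum of squares of all entries).
Sum of squares = (-4)^2 + 4^2 + (-1)^2 + (-3)^2
= 16 + 16 + 1 + 9 = 42
||T||_HS = sqrt(42) = 6.4807

6.4807


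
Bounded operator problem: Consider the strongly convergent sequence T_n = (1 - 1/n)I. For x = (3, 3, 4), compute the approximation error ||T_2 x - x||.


T_2 x - x = (1 - 1/2)x - x = -x/2
||x|| = sqrt(34) = 5.8310
||T_2 x - x|| = ||x||/2 = 5.8310/2 = 2.9155

2.9155


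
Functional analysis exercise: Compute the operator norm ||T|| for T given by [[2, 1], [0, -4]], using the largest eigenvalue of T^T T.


A^T A = [[4, 2], [2, 17]]
trace(A^T A) = 21, det(A^T A) = 64
discriminant = 21^2 - 4*64 = 185
Largest eigenvalue of A^T A = (trace + sqrt(disc))/2 = 17.3007
||T|| = sqrt(17.3007) = 4.1594

4.1594


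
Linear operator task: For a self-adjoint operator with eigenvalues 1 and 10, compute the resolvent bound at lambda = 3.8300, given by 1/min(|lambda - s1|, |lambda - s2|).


dist(3.8300, {1, 10}) = min(|3.8300 - 1|, |3.8300 - 10|)
= min(2.8300, 6.1700) = 2.8300
Resolvent bound = 1/2.8300 = 0.3534

0.3534


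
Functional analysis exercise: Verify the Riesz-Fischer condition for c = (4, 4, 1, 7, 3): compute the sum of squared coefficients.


sum |c_n|^2 = 4^2 + 4^2 + 1^2 + 7^2 + 3^2
= 16 + 16 + 1 + 49 + 9
= 91

91


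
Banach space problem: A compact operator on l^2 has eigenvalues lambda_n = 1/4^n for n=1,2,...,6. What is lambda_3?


The eigenvalue formula gives lambda_3 = 1/4^3
= 1/64
= 0.0156

0.0156


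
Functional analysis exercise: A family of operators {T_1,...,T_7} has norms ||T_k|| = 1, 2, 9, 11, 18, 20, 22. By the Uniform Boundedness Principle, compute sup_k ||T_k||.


By the Uniform Boundedness Principle, the supremum of norms is finite.
sup_k ||T_k|| = max(1, 2, 9, 11, 18, 20, 22) = 22

22


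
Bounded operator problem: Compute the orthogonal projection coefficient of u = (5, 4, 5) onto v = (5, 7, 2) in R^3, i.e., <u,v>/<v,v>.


Computing <u,v> = 5*5 + 4*7 + 5*2 = 63
Computing <v,v> = 5^2 + 7^2 + 2^2 = 78
Projection coefficient = 63/78 = 0.8077

0.8077


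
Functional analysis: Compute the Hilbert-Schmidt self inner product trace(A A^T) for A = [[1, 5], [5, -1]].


trace(A * A^T) = sum of squares of all entries
= 1^2 + 5^2 + 5^2 + (-1)^2
= 1 + 25 + 25 + 1
= 52

52


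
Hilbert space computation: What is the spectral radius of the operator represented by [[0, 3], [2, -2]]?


For a 2x2 matrix, eigenvalues satisfy lambda^2 - (trace)*lambda + det = 0
trace = 0 + -2 = -2
det = 0*-2 - 3*2 = -6
discriminant = (-2)^2 - 4*(-6) = 28
spectral radius = max |eigenvalue| = 3.6458

3.6458


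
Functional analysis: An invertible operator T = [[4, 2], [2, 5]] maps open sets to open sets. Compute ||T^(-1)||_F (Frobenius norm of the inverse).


det(T) = 4*5 - 2*2 = 16
T^(-1) = (1/16) * [[5, -2], [-2, 4]] = [[0.3125, -0.1250], [-0.1250, 0.2500]]
||T^(-1)||_F^2 = 0.3125^2 + (-0.1250)^2 + (-0.1250)^2 + 0.2500^2 = 0.1914
||T^(-1)||_F = sqrt(0.1914) = 0.4375

0.4375


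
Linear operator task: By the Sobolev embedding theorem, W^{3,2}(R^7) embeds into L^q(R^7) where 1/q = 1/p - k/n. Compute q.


Using the Sobolev embedding formula: 1/q = 1/p - k/n
1/q = 1/2 - 3/7 = 1/14
q = 1/(1/14) = 14

14.0000


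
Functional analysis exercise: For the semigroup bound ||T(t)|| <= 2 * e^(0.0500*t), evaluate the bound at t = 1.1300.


||T(1.1300)|| <= 2 * exp(0.0500 * 1.1300)
= 2 * exp(0.0565)
= 2 * 1.0581
= 2.1163

2.1163


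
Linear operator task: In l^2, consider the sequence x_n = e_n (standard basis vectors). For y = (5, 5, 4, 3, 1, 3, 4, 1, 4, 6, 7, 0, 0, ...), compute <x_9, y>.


x_9 = e_9 is the standard basis vector with 1 in position 9.
<x_9, y> = y_9 = 4
As n -> infinity, <x_n, y> -> 0, confirming weak convergence of (x_n) to 0.

4


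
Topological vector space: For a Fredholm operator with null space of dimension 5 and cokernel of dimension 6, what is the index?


The Fredholm index is defined as ind(T) = dim(ker T) - dim(coker T)
= 5 - 6
= -1

-1


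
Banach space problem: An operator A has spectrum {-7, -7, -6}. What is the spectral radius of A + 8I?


Spectrum of A + 8I = {1, 1, 2}
Spectral radius = max |lambda| over the shifted spectrum
= max(1, 1, 2) = 2

2


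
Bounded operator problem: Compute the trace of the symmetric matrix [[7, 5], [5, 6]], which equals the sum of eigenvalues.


For a self-adjoint (symmetric) matrix, the eigenvalues are real.
The sum of eigenvalues equals the trace of the matrix.
trace = 7 + 6 = 13

13


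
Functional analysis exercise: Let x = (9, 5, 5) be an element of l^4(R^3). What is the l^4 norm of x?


The l^4 norm = (sum |x_i|^4)^(1/4)
Sum of 4th powers = 6561 + 625 + 625 = 7811
||x||_4 = (7811)^(1/4) = 9.4011

9.4011


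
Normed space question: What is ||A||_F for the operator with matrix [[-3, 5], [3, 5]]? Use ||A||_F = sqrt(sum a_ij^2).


||A||_F^2 = sum a_ij^2
= (-3)^2 + 5^2 + 3^2 + 5^2
= 9 + 25 + 9 + 25 = 68
||A||_F = sqrt(68) = 8.2462

8.2462


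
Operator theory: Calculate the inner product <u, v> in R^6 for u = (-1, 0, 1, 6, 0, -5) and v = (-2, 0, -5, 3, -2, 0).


Computing the standard inner product <u, v> = sum u_i * v_i
= -1*-2 + 0*0 + 1*-5 + 6*3 + 0*-2 + -5*0
= 2 + 0 + -5 + 18 + 0 + 0
= 15

15


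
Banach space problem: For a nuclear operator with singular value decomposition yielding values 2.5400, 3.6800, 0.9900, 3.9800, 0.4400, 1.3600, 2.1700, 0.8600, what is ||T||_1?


The nuclear norm is the sum of all singular values.
||T||_1 = 2.5400 + 3.6800 + 0.9900 + 3.9800 + 0.4400 + 1.3600 + 2.1700 + 0.8600
= 16.0200

16.0200


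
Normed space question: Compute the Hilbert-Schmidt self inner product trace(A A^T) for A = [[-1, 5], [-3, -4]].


trace(A * A^T) = sum of squares of all entries
= (-1)^2 + 5^2 + (-3)^2 + (-4)^2
= 1 + 25 + 9 + 16
= 51

51


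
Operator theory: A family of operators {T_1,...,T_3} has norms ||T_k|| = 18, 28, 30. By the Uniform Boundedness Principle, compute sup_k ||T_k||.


By the Uniform Boundedness Principle, the supremum of norms is finite.
sup_k ||T_k|| = max(18, 28, 30) = 30

30


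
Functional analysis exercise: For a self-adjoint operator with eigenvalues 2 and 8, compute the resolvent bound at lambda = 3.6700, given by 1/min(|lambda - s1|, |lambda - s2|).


dist(3.6700, {2, 8}) = min(|3.6700 - 2|, |3.6700 - 8|)
= min(1.6700, 4.3300) = 1.6700
Resolvent bound = 1/1.6700 = 0.5988

0.5988


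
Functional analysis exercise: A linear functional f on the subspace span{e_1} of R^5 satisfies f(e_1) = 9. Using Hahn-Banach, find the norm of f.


The norm of f is given by ||f|| = sup_{||x||=1} |f(x)|.
On span{e_1}, ||e_1|| = 1, so ||f|| = |f(e_1)| / ||e_1||
= |9| / 1 = 9.0000

9.0000


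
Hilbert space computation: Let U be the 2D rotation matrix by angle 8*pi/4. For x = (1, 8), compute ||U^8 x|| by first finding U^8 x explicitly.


U is a rotation by theta = 8*pi/4
U^8 = rotation by 8*theta = 64*pi/4 = 0*pi/4 (mod 2*pi)
cos(0*pi/4) = 1.0000, sin(0*pi/4) = 0.0000
U^8 x = (1.0000 * 1 - 0.0000 * 8, 0.0000 * 1 + 1.0000 * 8)
= (1.0000, 8.0000)
||U^8 x|| = sqrt(1.0000^2 + 8.0000^2) = sqrt(65.0000) = 8.0623

8.0623


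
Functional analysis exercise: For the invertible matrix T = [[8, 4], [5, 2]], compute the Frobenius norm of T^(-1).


det(T) = 8*2 - 4*5 = -4
T^(-1) = (1/-4) * [[2, -4], [-5, 8]] = [[-0.5000, 1.0000], [1.2500, -2.0000]]
||T^(-1)||_F^2 = (-0.5000)^2 + 1.0000^2 + 1.2500^2 + (-2.0000)^2 = 6.8125
||T^(-1)||_F = sqrt(6.8125) = 2.6101

2.6101


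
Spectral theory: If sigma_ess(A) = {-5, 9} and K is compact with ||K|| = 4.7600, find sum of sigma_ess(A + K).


By Weyl's theorem, the essential spectrum is invariant under compact perturbations.
sigma_ess(A + K) = sigma_ess(A) = {-5, 9}
Sum = -5 + 9 = 4

4


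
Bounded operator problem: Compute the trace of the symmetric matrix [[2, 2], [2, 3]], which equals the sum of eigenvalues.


For a self-adjoint (symmetric) matrix, the eigenvalues are real.
The sum of eigenvalues equals the trace of the matrix.
trace = 2 + 3 = 5

5


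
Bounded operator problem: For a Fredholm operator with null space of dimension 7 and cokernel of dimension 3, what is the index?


The Fredholm index is defined as ind(T) = dim(ker T) - dim(coker T)
= 7 - 3
= 4

4


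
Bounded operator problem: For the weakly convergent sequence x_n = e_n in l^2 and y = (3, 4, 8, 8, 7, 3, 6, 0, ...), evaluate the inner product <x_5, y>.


x_5 = e_5 is the standard basis vector with 1 in position 5.
<x_5, y> = y_5 = 7
As n -> infinity, <x_n, y> -> 0, confirming weak convergence of (x_n) to 0.

7


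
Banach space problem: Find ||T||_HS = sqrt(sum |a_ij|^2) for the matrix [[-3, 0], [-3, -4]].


The Hilbert-Schmidt norm is sqrt(sum of squares of all entries).
Sum of squares = (-3)^2 + 0^2 + (-3)^2 + (-4)^2
= 9 + 0 + 9 + 16 = 34
||T||_HS = sqrt(34) = 5.8310

5.8310


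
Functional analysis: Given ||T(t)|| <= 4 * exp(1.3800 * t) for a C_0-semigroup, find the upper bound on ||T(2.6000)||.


||T(2.6000)|| <= 4 * exp(1.3800 * 2.6000)
= 4 * exp(3.5880)
= 4 * 36.1617
= 144.6467

144.6467


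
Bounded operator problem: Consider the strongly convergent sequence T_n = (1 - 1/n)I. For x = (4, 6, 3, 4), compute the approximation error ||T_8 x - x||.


T_8 x - x = (1 - 1/8)x - x = -x/8
||x|| = sqrt(77) = 8.7750
||T_8 x - x|| = ||x||/8 = 8.7750/8 = 1.0969

1.0969


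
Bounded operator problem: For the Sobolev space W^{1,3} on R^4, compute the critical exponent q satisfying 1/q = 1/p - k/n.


Using the Sobolev embedding formula: 1/q = 1/p - k/n
1/q = 1/3 - 1/4 = 1/12
q = 1/(1/12) = 12

12.0000


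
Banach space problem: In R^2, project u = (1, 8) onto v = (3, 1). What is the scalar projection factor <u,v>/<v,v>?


Computing <u,v> = 1*3 + 8*1 = 11
Computing <v,v> = 3^2 + 1^2 = 10
Projection coefficient = 11/10 = 1.1000

1.1000


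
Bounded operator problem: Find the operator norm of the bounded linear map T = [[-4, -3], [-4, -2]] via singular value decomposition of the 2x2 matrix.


A^T A = [[32, 20], [20, 13]]
trace(A^T A) = 45, det(A^T A) = 16
discriminant = 45^2 - 4*16 = 1961
Largest eigenvalue of A^T A = (trace + sqrt(disc))/2 = 44.6416
||T|| = sqrt(44.6416) = 6.6814

6.6814


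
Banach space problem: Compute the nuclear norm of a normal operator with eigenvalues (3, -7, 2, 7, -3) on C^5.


For a normal operator, singular values equal |eigenvalues|.
Trace norm = sum |lambda_i| = 3 + 7 + 2 + 7 + 3
= 22

22


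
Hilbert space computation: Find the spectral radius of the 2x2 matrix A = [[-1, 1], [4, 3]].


For a 2x2 matrix, eigenvalues satisfy lambda^2 - (trace)*lambda + det = 0
trace = -1 + 3 = 2
det = -1*3 - 1*4 = -7
discriminant = 2^2 - 4*(-7) = 32
spectral radius = max |eigenvalue| = 3.8284

3.8284


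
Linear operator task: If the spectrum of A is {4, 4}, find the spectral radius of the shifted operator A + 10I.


Spectrum of A + 10I = {14, 14}
Spectral radius = max |lambda| over the shifted spectrum
= max(14, 14) = 14

14


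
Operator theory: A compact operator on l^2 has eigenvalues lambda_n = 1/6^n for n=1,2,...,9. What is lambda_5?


The eigenvalue formula gives lambda_5 = 1/6^5
= 1/7776
= 1.2860e-04

1.2860e-04


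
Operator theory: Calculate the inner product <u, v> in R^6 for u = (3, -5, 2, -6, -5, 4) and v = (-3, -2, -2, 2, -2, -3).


Computing the standard inner product <u, v> = sum u_i * v_i
= 3*-3 + -5*-2 + 2*-2 + -6*2 + -5*-2 + 4*-3
= -9 + 10 + -4 + -12 + 10 + -12
= -17

-17


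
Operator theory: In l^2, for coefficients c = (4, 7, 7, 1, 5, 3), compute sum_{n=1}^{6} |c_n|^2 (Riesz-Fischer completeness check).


sum |c_n|^2 = 4^2 + 7^2 + 7^2 + 1^2 + 5^2 + 3^2
= 16 + 49 + 49 + 1 + 25 + 9
= 149

149


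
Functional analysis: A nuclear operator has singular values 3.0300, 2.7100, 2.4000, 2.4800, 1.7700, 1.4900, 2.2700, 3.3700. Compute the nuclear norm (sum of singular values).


The nuclear norm is the sum of all singular values.
||T||_1 = 3.0300 + 2.7100 + 2.4000 + 2.4800 + 1.7700 + 1.4900 + 2.2700 + 3.3700
= 19.5200

19.5200


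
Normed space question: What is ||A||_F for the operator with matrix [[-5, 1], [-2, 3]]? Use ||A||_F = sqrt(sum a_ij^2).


||A||_F^2 = sum a_ij^2
= (-5)^2 + 1^2 + (-2)^2 + 3^2
= 25 + 1 + 4 + 9 = 39
||A||_F = sqrt(39) = 6.2450

6.2450


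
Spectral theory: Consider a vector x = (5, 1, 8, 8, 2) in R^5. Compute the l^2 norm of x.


The l^2 norm = (sum |x_i|^2)^(1/2)
Sum of 2th powers = 25 + 1 + 64 + 64 + 4 = 158
||x||_2 = (158)^(1/2) = 12.5698

12.5698


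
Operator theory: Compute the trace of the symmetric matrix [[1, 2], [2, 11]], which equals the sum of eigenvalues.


For a self-adjoint (symmetric) matrix, the eigenvalues are real.
The sum of eigenvalues equals the trace of the matrix.
trace = 1 + 11 = 12

12


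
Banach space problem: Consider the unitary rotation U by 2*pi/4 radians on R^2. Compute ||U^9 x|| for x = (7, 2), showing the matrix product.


U is a rotation by theta = 2*pi/4
U^9 = rotation by 9*theta = 18*pi/4 = 2*pi/4 (mod 2*pi)
cos(2*pi/4) = 0.0000, sin(2*pi/4) = 1.0000
U^9 x = (0.0000 * 7 - 1.0000 * 2, 1.0000 * 7 + 0.0000 * 2)
= (-2.0000, 7.0000)
||U^9 x|| = sqrt((-2.0000)^2 + 7.0000^2) = sqrt(53.0000) = 7.2801

7.2801


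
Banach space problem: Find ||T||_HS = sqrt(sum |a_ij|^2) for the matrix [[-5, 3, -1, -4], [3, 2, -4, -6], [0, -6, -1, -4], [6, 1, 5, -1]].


The Hilbert-Schmidt norm is sqrt(sum of squares of all entries).
Sum of squares = (-5)^2 + 3^2 + (-1)^2 + (-4)^2 + 3^2 + 2^2 + (-4)^2 + (-6)^2 + 0^2 + (-6)^2 + (-1)^2 + (-4)^2 + 6^2 + 1^2 + 5^2 + (-1)^2
= 25 + 9 + 1 + 16 + 9 + 4 + 16 + 36 + 0 + 36 + 1 + 16 + 36 + 1 + 25 + 1 = 232
||T||_HS = sqrt(232) = 15.2315

15.2315


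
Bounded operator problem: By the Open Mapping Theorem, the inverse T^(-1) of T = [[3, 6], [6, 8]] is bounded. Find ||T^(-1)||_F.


det(T) = 3*8 - 6*6 = -12
T^(-1) = (1/-12) * [[8, -6], [-6, 3]] = [[-0.6667, 0.5000], [0.5000, -0.2500]]
||T^(-1)||_F^2 = (-0.6667)^2 + 0.5000^2 + 0.5000^2 + (-0.2500)^2 = 1.0069
||T^(-1)||_F = sqrt(1.0069) = 1.0035

1.0035


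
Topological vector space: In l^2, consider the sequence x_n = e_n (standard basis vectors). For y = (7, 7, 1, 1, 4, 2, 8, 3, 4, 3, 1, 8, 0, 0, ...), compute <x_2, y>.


x_2 = e_2 is the standard basis vector with 1 in position 2.
<x_2, y> = y_2 = 7
As n -> infinity, <x_n, y> -> 0, confirming weak convergence of (x_n) to 0.

7


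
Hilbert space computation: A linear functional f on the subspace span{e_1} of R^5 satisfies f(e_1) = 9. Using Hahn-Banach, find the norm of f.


The norm of f is given by ||f|| = sup_{||x||=1} |f(x)|.
On span{e_1}, ||e_1|| = 1, so ||f|| = |f(e_1)| / ||e_1||
= |9| / 1 = 9.0000

9.0000


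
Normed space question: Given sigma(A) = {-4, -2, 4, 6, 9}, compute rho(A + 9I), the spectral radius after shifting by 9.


Spectrum of A + 9I = {5, 7, 13, 15, 18}
Spectral radius = max |lambda| over the shifted spectrum
= max(5, 7, 13, 15, 18) = 18

18


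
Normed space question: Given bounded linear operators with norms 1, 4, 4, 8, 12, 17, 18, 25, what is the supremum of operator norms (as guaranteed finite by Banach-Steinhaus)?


By the Uniform Boundedness Principle, the supremum of norms is finite.
sup_k ||T_k|| = max(1, 4, 4, 8, 12, 17, 18, 25) = 25

25


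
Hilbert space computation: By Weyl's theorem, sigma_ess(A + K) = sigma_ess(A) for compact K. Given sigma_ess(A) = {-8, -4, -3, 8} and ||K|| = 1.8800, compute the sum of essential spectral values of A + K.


By Weyl's theorem, the essential spectrum is invariant under compact perturbations.
sigma_ess(A + K) = sigma_ess(A) = {-8, -4, -3, 8}
Sum = -8 + -4 + -3 + 8 = -7

-7


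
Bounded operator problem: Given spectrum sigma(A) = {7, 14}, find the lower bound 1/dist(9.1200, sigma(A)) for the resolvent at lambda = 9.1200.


dist(9.1200, {7, 14}) = min(|9.1200 - 7|, |9.1200 - 14|)
= min(2.1200, 4.8800) = 2.1200
Resolvent bound = 1/2.1200 = 0.4717

0.4717


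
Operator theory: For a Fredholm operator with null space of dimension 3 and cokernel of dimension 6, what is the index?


The Fredholm index is defined as ind(T) = dim(ker T) - dim(coker T)
= 3 - 6
= -3

-3


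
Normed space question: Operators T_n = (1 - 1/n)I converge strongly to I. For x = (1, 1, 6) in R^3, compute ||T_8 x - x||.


T_8 x - x = (1 - 1/8)x - x = -x/8
||x|| = sqrt(38) = 6.1644
||T_8 x - x|| = ||x||/8 = 6.1644/8 = 0.7706

0.7706


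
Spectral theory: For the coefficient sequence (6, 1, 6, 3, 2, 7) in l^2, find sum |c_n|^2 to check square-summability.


sum |c_n|^2 = 6^2 + 1^2 + 6^2 + 3^2 + 2^2 + 7^2
= 36 + 1 + 36 + 9 + 4 + 49
= 135

135


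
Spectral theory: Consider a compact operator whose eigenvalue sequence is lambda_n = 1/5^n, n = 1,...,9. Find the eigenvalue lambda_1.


The eigenvalue formula gives lambda_1 = 1/5^1
= 1/5
= 0.2000

0.2000


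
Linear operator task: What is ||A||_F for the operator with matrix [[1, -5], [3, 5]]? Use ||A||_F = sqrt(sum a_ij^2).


||A||_F^2 = sum a_ij^2
= 1^2 + (-5)^2 + 3^2 + 5^2
= 1 + 25 + 9 + 25 = 60
||A||_F = sqrt(60) = 7.7460

7.7460


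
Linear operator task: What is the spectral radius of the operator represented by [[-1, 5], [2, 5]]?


For a 2x2 matrix, eigenvalues satisfy lambda^2 - (trace)*lambda + det = 0
trace = -1 + 5 = 4
det = -1*5 - 5*2 = -15
discriminant = 4^2 - 4*(-15) = 76
spectral radius = max |eigenvalue| = 6.3589

6.3589


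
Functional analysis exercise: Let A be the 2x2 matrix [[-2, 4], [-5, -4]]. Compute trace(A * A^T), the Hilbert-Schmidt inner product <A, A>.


trace(A * A^T) = sum of squares of all entries
= (-2)^2 + 4^2 + (-5)^2 + (-4)^2
= 4 + 16 + 25 + 16
= 61

61


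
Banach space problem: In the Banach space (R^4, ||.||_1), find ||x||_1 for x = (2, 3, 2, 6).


The l^1 norm equals the sum of absolute values of all components.
||x||_1 = 2 + 3 + 2 + 6
= 13

13.0000


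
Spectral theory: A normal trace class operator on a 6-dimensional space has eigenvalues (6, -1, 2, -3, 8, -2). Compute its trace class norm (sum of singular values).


For a normal operator, singular values equal |eigenvalues|.
Trace norm = sum |lambda_i| = 6 + 1 + 2 + 3 + 8 + 2
= 22

22


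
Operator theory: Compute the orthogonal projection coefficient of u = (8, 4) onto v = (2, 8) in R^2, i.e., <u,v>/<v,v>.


Computing <u,v> = 8*2 + 4*8 = 48
Computing <v,v> = 2^2 + 8^2 = 68
Projection coefficient = 48/68 = 0.7059

0.7059


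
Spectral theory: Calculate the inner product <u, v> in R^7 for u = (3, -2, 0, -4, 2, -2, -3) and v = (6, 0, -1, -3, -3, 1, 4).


Computing the standard inner product <u, v> = sum u_i * v_i
= 3*6 + -2*0 + 0*-1 + -4*-3 + 2*-3 + -2*1 + -3*4
= 18 + 0 + 0 + 12 + -6 + -2 + -12
= 10

10


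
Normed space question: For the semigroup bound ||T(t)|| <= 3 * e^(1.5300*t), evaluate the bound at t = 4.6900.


||T(4.6900)|| <= 3 * exp(1.5300 * 4.6900)
= 3 * exp(7.1757)
= 3 * 1307.2749
= 3921.8246

3921.8246


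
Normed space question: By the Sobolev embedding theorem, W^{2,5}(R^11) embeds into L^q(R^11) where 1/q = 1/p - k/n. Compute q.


Using the Sobolev embedding formula: 1/q = 1/p - k/n
1/q = 1/5 - 2/11 = 1/55
q = 1/(1/55) = 55

55.0000


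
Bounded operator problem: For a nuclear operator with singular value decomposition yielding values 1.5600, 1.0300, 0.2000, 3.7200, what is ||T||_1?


The nuclear norm is the sum of all singular values.
||T||_1 = 1.5600 + 1.0300 + 0.2000 + 3.7200
= 6.5100

6.5100


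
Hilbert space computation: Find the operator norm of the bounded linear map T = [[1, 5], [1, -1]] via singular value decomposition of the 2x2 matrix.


A^T A = [[2, 4], [4, 26]]
trace(A^T A) = 28, det(A^T A) = 36
discriminant = 28^2 - 4*36 = 640
Largest eigenvalue of A^T A = (trace + sqrt(disc))/2 = 26.6491
||T|| = sqrt(26.6491) = 5.1623

5.1623


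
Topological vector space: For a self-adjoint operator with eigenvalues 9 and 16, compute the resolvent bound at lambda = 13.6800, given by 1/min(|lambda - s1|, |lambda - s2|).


dist(13.6800, {9, 16}) = min(|13.6800 - 9|, |13.6800 - 16|)
= min(4.6800, 2.3200) = 2.3200
Resolvent bound = 1/2.3200 = 0.4310

0.4310


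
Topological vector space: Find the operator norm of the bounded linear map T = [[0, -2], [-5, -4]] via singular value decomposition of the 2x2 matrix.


A^T A = [[25, 20], [20, 20]]
trace(A^T A) = 45, det(A^T A) = 100
discriminant = 45^2 - 4*100 = 1625
Largest eigenvalue of A^T A = (trace + sqrt(disc))/2 = 42.6556
||T|| = sqrt(42.6556) = 6.5311

6.5311


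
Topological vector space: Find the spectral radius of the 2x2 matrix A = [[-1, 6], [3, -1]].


For a 2x2 matrix, eigenvalues satisfy lambda^2 - (trace)*lambda + det = 0
trace = -1 + -1 = -2
det = -1*-1 - 6*3 = -17
discriminant = (-2)^2 - 4*(-17) = 72
spectral radius = max |eigenvalue| = 5.2426

5.2426


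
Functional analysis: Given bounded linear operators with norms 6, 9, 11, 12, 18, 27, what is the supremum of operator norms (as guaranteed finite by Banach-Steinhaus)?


By the Uniform Boundedness Principle, the supremum of norms is finite.
sup_k ||T_k|| = max(6, 9, 11, 12, 18, 27) = 27

27


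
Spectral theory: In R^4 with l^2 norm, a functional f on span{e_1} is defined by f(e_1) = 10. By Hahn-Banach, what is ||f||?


The norm of f is given by ||f|| = sup_{||x||=1} |f(x)|.
On span{e_1}, ||e_1|| = 1, so ||f|| = |f(e_1)| / ||e_1||
= |10| / 1 = 10.0000

10.0000


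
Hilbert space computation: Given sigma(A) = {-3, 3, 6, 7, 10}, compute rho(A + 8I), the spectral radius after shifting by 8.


Spectrum of A + 8I = {5, 11, 14, 15, 18}
Spectral radius = max |lambda| over the shifted spectrum
= max(5, 11, 14, 15, 18) = 18

18


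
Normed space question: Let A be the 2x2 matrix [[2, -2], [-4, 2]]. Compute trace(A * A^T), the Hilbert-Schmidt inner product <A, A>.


trace(A * A^T) = sum of squares of all entries
= 2^2 + (-2)^2 + (-4)^2 + 2^2
= 4 + 4 + 16 + 4
= 28

28


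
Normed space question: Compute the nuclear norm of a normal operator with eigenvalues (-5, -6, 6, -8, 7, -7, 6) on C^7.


For a normal operator, singular values equal |eigenvalues|.
Trace norm = sum |lambda_i| = 5 + 6 + 6 + 8 + 7 + 7 + 6
= 45

45


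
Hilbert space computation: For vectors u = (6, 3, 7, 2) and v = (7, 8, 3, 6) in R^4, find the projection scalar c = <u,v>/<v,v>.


Computing <u,v> = 6*7 + 3*8 + 7*3 + 2*6 = 99
Computing <v,v> = 7^2 + 8^2 + 3^2 + 6^2 = 158
Projection coefficient = 99/158 = 0.6266

0.6266


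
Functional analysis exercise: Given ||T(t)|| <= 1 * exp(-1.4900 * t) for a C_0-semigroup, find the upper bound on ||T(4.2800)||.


||T(4.2800)|| <= 1 * exp(-1.4900 * 4.2800)
= 1 * exp(-6.3772)
= 1 * 0.0017
= 0.0017

0.0017


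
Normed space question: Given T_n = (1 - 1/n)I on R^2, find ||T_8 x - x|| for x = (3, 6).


T_8 x - x = (1 - 1/8)x - x = -x/8
||x|| = sqrt(45) = 6.7082
||T_8 x - x|| = ||x||/8 = 6.7082/8 = 0.8385

0.8385


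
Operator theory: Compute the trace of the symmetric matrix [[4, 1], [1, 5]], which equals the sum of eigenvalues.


For a self-adjoint (symmetric) matrix, the eigenvalues are real.
The sum of eigenvalues equals the trace of the matrix.
trace = 4 + 5 = 9

9


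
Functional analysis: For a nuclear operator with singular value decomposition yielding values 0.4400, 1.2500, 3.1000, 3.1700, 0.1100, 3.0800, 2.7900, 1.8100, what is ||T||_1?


The nuclear norm is the sum of all singular values.
||T||_1 = 0.4400 + 1.2500 + 3.1000 + 3.1700 + 0.1100 + 3.0800 + 2.7900 + 1.8100
= 15.7500

15.7500


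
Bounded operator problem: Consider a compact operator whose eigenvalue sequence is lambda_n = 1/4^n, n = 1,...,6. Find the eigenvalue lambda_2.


The eigenvalue formula gives lambda_2 = 1/4^2
= 1/16
= 0.0625

0.0625


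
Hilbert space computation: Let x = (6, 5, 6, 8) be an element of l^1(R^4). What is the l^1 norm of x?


The l^1 norm equals the sum of absolute values of all components.
||x||_1 = 6 + 5 + 6 + 8
= 25

25.0000


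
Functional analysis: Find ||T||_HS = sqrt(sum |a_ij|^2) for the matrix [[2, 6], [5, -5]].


The Hilbert-Schmidt norm is sqrt(sum of squares of all entries).
Sum of squares = 2^2 + 6^2 + 5^2 + (-5)^2
= 4 + 36 + 25 + 25 = 90
||T||_HS = sqrt(90) = 9.4868

9.4868


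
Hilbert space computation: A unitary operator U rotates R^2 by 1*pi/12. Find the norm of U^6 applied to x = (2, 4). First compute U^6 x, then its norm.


U is a rotation by theta = 1*pi/12
U^6 = rotation by 6*theta = 6*pi/12
cos(6*pi/12) = 0.0000, sin(6*pi/12) = 1.0000
U^6 x = (0.0000 * 2 - 1.0000 * 4, 1.0000 * 2 + 0.0000 * 4)
= (-4.0000, 2.0000)
||U^6 x|| = sqrt((-4.0000)^2 + 2.0000^2) = sqrt(20.0000) = 4.4721

4.4721


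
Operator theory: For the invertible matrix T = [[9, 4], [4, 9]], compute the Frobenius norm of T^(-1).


det(T) = 9*9 - 4*4 = 65
T^(-1) = (1/65) * [[9, -4], [-4, 9]] = [[0.1385, -0.0615], [-0.0615, 0.1385]]
||T^(-1)||_F^2 = 0.1385^2 + (-0.0615)^2 + (-0.0615)^2 + 0.1385^2 = 0.0459
||T^(-1)||_F = sqrt(0.0459) = 0.2143

0.2143


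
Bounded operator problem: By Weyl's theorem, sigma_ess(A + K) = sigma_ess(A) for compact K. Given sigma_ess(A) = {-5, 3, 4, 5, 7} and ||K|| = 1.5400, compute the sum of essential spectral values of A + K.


By Weyl's theorem, the essential spectrum is invariant under compact perturbations.
sigma_ess(A + K) = sigma_ess(A) = {-5, 3, 4, 5, 7}
Sum = -5 + 3 + 4 + 5 + 7 = 14

14


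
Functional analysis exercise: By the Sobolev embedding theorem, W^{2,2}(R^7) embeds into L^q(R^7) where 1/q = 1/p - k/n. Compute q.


Using the Sobolev embedding formula: 1/q = 1/p - k/n
1/q = 1/2 - 2/7 = 3/14
q = 1/(3/14) = 14/3 = 4.6667

4.6667


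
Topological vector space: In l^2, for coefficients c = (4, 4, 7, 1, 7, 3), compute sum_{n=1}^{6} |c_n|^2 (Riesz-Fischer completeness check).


sum |c_n|^2 = 4^2 + 4^2 + 7^2 + 1^2 + 7^2 + 3^2
= 16 + 16 + 49 + 1 + 49 + 9
= 140

140
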